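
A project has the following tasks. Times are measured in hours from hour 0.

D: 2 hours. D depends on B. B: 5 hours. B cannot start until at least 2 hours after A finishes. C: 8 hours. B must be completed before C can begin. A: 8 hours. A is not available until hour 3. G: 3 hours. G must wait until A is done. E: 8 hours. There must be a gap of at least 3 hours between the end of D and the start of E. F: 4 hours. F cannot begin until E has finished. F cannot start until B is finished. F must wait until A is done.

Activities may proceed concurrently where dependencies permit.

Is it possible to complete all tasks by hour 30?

A waits on its own release at hour 3, so it starts at hour 3 and finishes at 3 + 8 = hour 11.
G waits on A (finishes hour 11), so it starts at hour 11 and finishes at 11 + 3 = hour 14.
After A (finishes hour 11, plus 2-hour gap → hour 13), B can start at hour 13 and finishes at hour 18.
After B (finishes hour 18), D can start at hour 18 and finishes at hour 20.
E cannot begin until D (finishes hour 20, plus 3-hour gap → hour 23). It runs from hour 23 to 23 + 8 = hour 31.
F has to wait for E (finishes hour 31); B (finishes hour 18); A (finishes hour 11). The latest of these is hour 31, so F runs hour 31 to 31 + 4 = hour 35.
C cannot begin until B (finishes hour 18). It runs from hour 18 to 18 + 8 = hour 26.
The earliest everything can be done is hour 35, which is after the deadline of 30, so it is not possible.

No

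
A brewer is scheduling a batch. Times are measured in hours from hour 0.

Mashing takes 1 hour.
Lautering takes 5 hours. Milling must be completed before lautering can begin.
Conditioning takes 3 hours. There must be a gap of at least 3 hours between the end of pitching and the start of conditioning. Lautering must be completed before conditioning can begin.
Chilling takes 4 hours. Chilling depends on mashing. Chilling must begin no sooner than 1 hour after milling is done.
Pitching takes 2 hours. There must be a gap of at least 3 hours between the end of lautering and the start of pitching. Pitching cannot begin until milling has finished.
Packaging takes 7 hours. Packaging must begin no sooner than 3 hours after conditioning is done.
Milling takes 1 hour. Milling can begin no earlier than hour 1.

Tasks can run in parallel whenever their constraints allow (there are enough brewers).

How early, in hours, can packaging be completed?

After its own release at hour 1, milling can start at hour 1 and finishes at hour 2.
Lautering cannot begin until milling (finishes hour 2). It runs from hour 2 to 2 + 5 = hour 7.
Pitching cannot start until lautering (finishes hour 7, plus 3-hour gap → hour 10); milling (finishes hour 2). The controlling bound is hour 10, so pitching finishes at 10 + 2 = hour 12.
Conditioning cannot start until pitching (finishes hour 12, plus 3-hour gap → hour 15); lautering (finishes hour 7). The controlling bound is hour 15, so conditioning finishes at 15 + 3 = hour 18.
Packaging waits on conditioning (finishes hour 18, plus 3-hour gap → hour 21), so it starts at hour 21 and finishes at 21 + 7 = hour 28.

28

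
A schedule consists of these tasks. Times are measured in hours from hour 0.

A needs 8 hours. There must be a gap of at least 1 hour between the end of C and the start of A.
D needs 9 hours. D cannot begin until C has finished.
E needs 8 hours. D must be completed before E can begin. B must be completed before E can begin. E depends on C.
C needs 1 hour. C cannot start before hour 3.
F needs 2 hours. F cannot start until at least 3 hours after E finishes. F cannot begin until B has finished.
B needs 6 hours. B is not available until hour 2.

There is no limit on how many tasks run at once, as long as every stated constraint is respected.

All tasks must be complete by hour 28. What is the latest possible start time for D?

F has no dependents, so it just needs to finish by hour 28. Starting by 28 − 2 = hour 26 achieves that.
E must finish before F (must start by hour 26, minus 3-hour gap → hour 23). With an 8-hour duration, E must start by 23 − 8 = hour 15.
D must finish before E (must start by hour 15). With a 9-hour duration, D must start by 15 − 9 = hour 6.

6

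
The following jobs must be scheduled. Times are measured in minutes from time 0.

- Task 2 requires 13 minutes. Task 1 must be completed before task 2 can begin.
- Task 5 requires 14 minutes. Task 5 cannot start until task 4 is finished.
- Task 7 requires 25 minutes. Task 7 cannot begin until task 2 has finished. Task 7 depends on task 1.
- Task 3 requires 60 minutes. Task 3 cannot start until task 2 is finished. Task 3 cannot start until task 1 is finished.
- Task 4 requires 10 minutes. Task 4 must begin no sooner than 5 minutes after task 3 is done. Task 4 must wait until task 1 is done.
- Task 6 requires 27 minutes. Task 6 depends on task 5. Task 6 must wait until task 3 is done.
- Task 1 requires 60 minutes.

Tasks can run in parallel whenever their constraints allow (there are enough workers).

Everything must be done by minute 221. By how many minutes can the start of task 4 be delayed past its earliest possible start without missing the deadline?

Nothing blocks task 1, so it runs from minute 0 to minute 60.
After task 1 (finishes minute 60), task 2 can start at minute 60 and finishes at minute 73.
Task 3 has to wait for task 2 (finishes minute 73); task 1 (finishes minute 60). The latest of these is minute 73, so task 3 runs minute 73 to 73 + 60 = minute 133.
For task 4: task 3 (finishes minute 133, plus 5-minute gap → minute 138); task 1 (finishes minute 60). Taking the maximum gives a start of minute 138, and it finishes at 138 + 10 = minute 148.

Working backward from the deadline:
To finish by minute 221, task 6 (duration 27) must start no later than minute 194.
Task 5 feeds into task 6 (must start by minute 194); so task 5 must finish by minute 194 and therefore start by minute 180.
Since task 5 (must start by minute 180) depends on it, task 4 must finish by minute 180. Backing off its 10-minute duration gives a latest start of minute 170.
So task 4 can start as early as minute 138 and as late as minute 170, giving 170 − 138 = 32 minutes of slack.

32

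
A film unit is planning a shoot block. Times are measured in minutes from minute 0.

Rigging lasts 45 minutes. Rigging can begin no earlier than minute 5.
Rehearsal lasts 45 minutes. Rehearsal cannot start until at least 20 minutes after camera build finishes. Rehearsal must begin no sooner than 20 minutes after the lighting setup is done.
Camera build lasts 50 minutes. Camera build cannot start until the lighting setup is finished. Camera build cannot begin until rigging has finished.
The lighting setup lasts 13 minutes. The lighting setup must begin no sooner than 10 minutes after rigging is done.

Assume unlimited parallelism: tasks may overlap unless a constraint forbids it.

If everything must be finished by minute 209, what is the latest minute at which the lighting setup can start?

Rehearsal has no dependents, so it just needs to finish by minute 209. Starting by 209 − 45 = minute 164 achieves that.
Since rehearsal (must start by minute 164, minus 20-minute gap → minute 144) depends on it, camera build must finish by minute 144. Backing off its 50-minute duration gives a latest start of minute 94.
For the lighting setup: camera build (must start by minute 94); rehearsal (must start by minute 164, minus 20-minute gap → minute 144). The most restrictive is minute 94; with a 13-minute duration, the lighting setup must start by minute 81.

81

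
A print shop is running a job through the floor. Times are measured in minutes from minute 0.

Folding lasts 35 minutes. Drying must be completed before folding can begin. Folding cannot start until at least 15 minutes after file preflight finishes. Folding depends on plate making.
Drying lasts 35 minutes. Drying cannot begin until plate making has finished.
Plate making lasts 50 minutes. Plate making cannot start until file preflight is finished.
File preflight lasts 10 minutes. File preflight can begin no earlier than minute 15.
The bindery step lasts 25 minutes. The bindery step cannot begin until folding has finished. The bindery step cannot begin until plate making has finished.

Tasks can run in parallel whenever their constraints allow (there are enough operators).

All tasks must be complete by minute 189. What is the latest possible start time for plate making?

To finish by minute 189, the bindery step (duration 25) must start no later than minute 164.
Since the bindery step (must start by minute 164) depends on it, folding must finish by minute 164. Backing off its 35-minute duration gives a latest start of minute 129.
Drying feeds into folding (must start by minute 129); so drying must finish by minute 129 and therefore start by minute 94.
Plate making feeds drying (must start by minute 94); folding (must start by minute 129); the bindery step (must start by minute 164). Taking the minimum, plate making must finish by minute 94 and start by 94 − 50 = minute 44.

44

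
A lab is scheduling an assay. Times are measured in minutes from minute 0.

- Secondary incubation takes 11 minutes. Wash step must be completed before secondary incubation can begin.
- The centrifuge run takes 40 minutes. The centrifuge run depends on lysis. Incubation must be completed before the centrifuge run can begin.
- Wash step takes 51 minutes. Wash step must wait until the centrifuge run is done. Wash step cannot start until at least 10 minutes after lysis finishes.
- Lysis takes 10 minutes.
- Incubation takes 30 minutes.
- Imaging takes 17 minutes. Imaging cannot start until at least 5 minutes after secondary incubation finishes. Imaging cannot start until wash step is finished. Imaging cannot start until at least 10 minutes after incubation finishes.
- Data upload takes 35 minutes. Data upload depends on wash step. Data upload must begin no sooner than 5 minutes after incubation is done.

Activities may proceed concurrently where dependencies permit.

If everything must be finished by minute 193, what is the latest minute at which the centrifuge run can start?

67

Imaging has no dependents, so it just needs to finish by minute 193. Starting by 193 − 17 = minute 176 achieves that.
Since imaging (must start by minute 176, minus 5-minute gap → minute 171) depends on it, secondary incubation must finish by minute 171. Backing off its 11-minute duration gives a latest start of minute 160.
Nothing follows data upload; the deadline of minute 193 is its only limit. It must start by 193 − 35 = minute 158.
Wash step has several dependents: secondary incubation (must start by minute 160); imaging (must start by minute 176); data upload (must start by minute 158). The earliest of those limits is minute 158, so wash step must start by 158 − 51 = minute 107.
The centrifuge run feeds into wash step (must start by minute 107); so the centrifuge run must finish by minute 107 and therefore start by minute 67.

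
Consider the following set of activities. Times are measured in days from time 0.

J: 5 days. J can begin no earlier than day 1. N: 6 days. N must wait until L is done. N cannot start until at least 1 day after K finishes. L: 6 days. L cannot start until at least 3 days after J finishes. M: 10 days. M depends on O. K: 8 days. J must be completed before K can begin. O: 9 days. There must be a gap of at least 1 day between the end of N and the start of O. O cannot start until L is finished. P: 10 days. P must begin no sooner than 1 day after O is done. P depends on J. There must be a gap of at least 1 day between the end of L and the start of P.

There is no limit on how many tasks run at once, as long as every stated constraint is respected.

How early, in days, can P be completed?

J cannot begin until its own release at day 1. It runs from day 1 to 1 + 5 = day 6.
After J (finishes day 6, plus 3-day gap → day 9), L can start at day 9 and finishes at day 15.
K cannot begin until J (finishes day 6). It runs from day 6 to 6 + 8 = day 14.
For N: L (finishes day 15); K (finishes day 14, plus 1-day gap → day 15). Taking the maximum gives a start of day 15, and it finishes at 15 + 6 = day 21.
For O: N (finishes day 21, plus 1-day gap → day 22); L (finishes day 15). Taking the maximum gives a start of day 22, and it finishes at 22 + 9 = day 31.
For P: O (finishes day 31, plus 1-day gap → day 32); J (finishes day 6); L (finishes day 15, plus 1-day gap → day 16). Taking the maximum gives a start of day 32, and it finishes at 32 + 10 = day 42.

42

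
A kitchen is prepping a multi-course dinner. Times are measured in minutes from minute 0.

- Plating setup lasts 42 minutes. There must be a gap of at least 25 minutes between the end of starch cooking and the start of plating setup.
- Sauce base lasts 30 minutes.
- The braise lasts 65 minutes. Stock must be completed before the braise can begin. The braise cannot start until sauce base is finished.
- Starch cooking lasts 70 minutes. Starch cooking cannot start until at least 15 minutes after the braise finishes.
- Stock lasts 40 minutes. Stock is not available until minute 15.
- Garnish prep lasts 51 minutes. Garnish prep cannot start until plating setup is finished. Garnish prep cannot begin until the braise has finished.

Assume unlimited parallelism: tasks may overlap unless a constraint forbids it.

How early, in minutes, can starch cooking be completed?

Sauce base has no prerequisites, so it starts at minute 0 and finishes at minute 30.
Stock waits on its own release at minute 15, so it starts at minute 15 and finishes at 15 + 40 = minute 55.
For the braise: stock (finishes minute 55); sauce base (finishes minute 30). Taking the maximum gives a start of minute 55, and it finishes at 55 + 65 = minute 120.
After the braise (finishes minute 120, plus 15-minute gap → minute 135), starch cooking can start at minute 135 and finishes at minute 205.

205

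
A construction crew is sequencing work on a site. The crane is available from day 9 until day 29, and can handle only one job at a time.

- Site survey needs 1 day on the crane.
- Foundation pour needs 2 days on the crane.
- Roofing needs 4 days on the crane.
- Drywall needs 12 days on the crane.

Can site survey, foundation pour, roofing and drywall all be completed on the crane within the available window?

The crane window is 29 − 9 = 20 days.
Running back to back, the jobs need 1 + 2 + 4 + 12 = 19 days on the crane.
Since 19 ≤ 20, they fit within the window.

Yes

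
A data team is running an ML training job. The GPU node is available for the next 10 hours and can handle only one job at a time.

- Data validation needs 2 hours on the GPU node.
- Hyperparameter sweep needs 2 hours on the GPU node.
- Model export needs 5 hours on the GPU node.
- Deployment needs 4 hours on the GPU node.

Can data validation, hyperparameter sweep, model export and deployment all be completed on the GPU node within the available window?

Running back to back, the jobs need 2 + 2 + 5 + 4 = 13 hours on the GPU node.
Since 13 > 10, they cannot all fit.

No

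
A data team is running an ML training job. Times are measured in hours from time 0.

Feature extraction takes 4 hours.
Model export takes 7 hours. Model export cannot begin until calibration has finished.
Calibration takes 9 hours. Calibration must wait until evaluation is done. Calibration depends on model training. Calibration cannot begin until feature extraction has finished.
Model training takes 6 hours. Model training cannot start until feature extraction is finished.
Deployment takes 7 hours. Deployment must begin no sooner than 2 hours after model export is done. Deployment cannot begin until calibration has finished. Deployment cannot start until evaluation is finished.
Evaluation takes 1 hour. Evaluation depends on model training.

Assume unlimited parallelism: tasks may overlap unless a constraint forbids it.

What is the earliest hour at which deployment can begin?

29

Feature extraction has no prerequisites, so it starts at hour 0 and finishes at hour 4.
Model training waits on feature extraction (finishes hour 4), so it starts at hour 4 and finishes at 4 + 6 = hour 10.
After model training (finishes hour 10), evaluation can start at hour 10 and finishes at hour 11.
For calibration: evaluation (finishes hour 11); model training (finishes hour 10); feature extraction (finishes hour 4). Taking the maximum gives a start of hour 11, and it finishes at 11 + 9 = hour 20.
Model export cannot begin until calibration (finishes hour 20). It runs from hour 20 to 20 + 7 = hour 27.
Deployment waits on model export (finishes hour 27, plus 2-hour gap → hour 29); calibration (finishes hour 20); evaluation (finishes hour 11). The latest of these is hour 29, which is the earliest deployment can start.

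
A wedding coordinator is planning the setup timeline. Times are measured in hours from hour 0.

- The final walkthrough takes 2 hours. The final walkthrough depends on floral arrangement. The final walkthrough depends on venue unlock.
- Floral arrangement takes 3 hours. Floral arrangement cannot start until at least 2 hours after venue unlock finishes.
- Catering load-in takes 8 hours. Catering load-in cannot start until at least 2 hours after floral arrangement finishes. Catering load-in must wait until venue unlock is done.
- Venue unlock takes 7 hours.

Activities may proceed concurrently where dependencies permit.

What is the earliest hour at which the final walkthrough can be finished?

Venue unlock can start immediately at hour 0; it finishes at hour 7.
Floral arrangement cannot begin until venue unlock (finishes hour 7, plus 2-hour gap → hour 9). It runs from hour 9 to 9 + 3 = hour 12.
The final walkthrough has to wait for floral arrangement (finishes hour 12); venue unlock (finishes hour 7). The latest of these is hour 12, so the final walkthrough runs hour 12 to 12 + 2 = hour 14.

14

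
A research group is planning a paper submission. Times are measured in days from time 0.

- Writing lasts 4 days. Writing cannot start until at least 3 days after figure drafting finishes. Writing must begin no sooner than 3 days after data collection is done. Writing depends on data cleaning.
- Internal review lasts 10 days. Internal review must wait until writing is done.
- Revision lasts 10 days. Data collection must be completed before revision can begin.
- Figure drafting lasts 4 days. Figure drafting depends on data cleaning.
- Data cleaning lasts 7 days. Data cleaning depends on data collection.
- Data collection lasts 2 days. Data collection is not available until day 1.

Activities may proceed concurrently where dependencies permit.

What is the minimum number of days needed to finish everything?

31

Data collection waits on its own release at day 1, so it starts at day 1 and finishes at 1 + 2 = day 3.
Revision waits on data collection (finishes day 3), so it starts at day 3 and finishes at 3 + 10 = day 13.
After data collection (finishes day 3), data cleaning can start at day 3 and finishes at day 10.
Figure drafting cannot begin until data cleaning (finishes day 10). It runs from day 10 to 10 + 4 = day 14.
For writing: figure drafting (finishes day 14, plus 3-day gap → day 17); data collection (finishes day 3, plus 3-day gap → day 6); data cleaning (finishes day 10). Taking the maximum gives a start of day 17, and it finishes at 17 + 4 = day 21.
After writing (finishes day 21), internal review can start at day 21 and finishes at day 31.
All tasks are finished once the last one completes. Finish times: Data collection at 3, Data cleaning at 10, Figure drafting at 14, Writing at 21, Internal review at 31, Revision at 13. The latest is day 31.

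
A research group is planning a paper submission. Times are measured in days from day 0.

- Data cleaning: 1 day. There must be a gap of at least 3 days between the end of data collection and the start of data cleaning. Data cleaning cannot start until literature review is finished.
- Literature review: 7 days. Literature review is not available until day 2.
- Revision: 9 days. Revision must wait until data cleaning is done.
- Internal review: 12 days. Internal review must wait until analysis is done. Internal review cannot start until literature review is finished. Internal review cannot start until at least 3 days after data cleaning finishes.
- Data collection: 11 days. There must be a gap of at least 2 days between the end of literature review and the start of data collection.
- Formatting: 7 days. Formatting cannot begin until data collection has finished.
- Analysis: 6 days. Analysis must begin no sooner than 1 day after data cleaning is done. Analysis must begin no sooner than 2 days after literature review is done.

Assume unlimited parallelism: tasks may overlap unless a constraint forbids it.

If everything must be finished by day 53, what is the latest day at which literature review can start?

10

Internal review has no dependents, so it just needs to finish by day 53. Starting by 53 − 12 = day 41 achieves that.
Analysis must finish before internal review (must start by day 41). With a 6-day duration, analysis must start by 41 − 6 = day 35.
To finish by day 53, revision (duration 9) must start no later than day 44.
Data cleaning feeds analysis (must start by day 35, minus 1-day gap → day 34); internal review (must start by day 41, minus 3-day gap → day 38); revision (must start by day 44). Taking the minimum, data cleaning must finish by day 34 and start by 34 − 1 = day 33.
Formatting has no dependents, so it just needs to finish by day 53. Starting by 53 − 7 = day 46 achieves that.
Data collection has several dependents: data cleaning (must start by day 33, minus 3-day gap → day 30); formatting (must start by day 46). The earliest of those limits is day 30, so data collection must start by 30 − 11 = day 19.
Literature review feeds data collection (must start by day 19, minus 2-day gap → day 17); data cleaning (must start by day 33); analysis (must start by day 35, minus 2-day gap → day 33); internal review (must start by day 41). Taking the minimum, literature review must finish by day 17 and start by 17 − 7 = day 10.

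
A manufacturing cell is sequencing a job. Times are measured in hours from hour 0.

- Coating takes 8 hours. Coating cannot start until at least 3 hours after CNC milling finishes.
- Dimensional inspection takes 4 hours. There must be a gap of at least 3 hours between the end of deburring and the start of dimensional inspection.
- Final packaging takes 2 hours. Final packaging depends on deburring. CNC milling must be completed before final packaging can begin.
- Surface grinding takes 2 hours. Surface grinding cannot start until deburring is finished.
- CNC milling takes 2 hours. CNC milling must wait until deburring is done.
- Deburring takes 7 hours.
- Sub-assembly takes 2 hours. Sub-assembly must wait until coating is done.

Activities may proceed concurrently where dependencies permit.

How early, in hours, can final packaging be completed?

Nothing blocks deburring, so it runs from hour 0 to hour 7.
After deburring (finishes hour 7), CNC milling can start at hour 7 and finishes at hour 9.
Final packaging has to wait for deburring (finishes hour 7); CNC milling (finishes hour 9). The latest of these is hour 9, so final packaging runs hour 9 to 9 + 2 = hour 11.

11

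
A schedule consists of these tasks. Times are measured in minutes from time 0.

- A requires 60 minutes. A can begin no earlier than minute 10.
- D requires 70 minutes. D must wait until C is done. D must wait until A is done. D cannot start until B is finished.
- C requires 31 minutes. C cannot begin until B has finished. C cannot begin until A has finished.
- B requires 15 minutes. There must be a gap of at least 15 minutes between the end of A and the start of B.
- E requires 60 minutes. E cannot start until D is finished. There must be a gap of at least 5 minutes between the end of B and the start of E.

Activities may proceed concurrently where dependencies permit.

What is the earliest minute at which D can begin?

A waits on its own release at minute 10, so it starts at minute 10 and finishes at 10 + 60 = minute 70.
B cannot begin until A (finishes minute 70, plus 15-minute gap → minute 85). It runs from minute 85 to 85 + 15 = minute 100.
For C: B (finishes minute 100); A (finishes minute 70). Taking the maximum gives a start of minute 100, and it finishes at 100 + 31 = minute 131.
D waits on C (finishes minute 131); A (finishes minute 70); B (finishes minute 100). The latest of these is minute 131, which is the earliest D can start.

131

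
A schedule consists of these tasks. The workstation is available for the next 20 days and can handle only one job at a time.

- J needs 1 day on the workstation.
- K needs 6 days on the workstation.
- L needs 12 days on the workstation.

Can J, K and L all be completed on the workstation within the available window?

Yes

Running back to back, the jobs need 1 + 6 + 12 = 19 days on the workstation.
Since 19 ≤ 20, they fit within the window.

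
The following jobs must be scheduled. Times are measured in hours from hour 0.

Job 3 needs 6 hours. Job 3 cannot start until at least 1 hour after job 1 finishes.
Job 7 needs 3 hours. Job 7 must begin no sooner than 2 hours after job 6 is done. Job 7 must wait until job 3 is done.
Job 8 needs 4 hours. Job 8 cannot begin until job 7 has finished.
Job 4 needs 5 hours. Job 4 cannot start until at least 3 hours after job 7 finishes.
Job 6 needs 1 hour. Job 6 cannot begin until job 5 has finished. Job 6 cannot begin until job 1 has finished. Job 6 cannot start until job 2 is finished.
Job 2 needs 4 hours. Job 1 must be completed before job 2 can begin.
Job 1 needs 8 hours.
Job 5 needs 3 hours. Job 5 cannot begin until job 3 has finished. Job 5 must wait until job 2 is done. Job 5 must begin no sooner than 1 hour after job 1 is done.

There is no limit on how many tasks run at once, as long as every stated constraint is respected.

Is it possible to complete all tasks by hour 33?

Yes

Job 1 has no prerequisites, so it starts at hour 0 and finishes at hour 8.
Job 3 cannot begin until job 1 (finishes hour 8, plus 1-hour gap → hour 9). It runs from hour 9 to 9 + 6 = hour 15.
After job 1 (finishes hour 8), job 2 can start at hour 8 and finishes at hour 12.
Job 5 needs all of job 3 (finishes hour 15); job 2 (finishes hour 12); job 1 (finishes hour 8, plus 1-hour gap → hour 9). That puts its earliest start at hour 15; it finishes at 15 + 3 = hour 18.
Job 6 needs all of job 5 (finishes hour 18); job 1 (finishes hour 8); job 2 (finishes hour 12). That puts its earliest start at hour 18; it finishes at 18 + 1 = hour 19.
Job 7 has to wait for job 6 (finishes hour 19, plus 2-hour gap → hour 21); job 3 (finishes hour 15). The latest of these is hour 21, so job 7 runs hour 21 to 21 + 3 = hour 24.
After job 7 (finishes hour 24), job 8 can start at hour 24 and finishes at hour 28.
After job 7 (finishes hour 24, plus 3-hour gap → hour 27), job 4 can start at hour 27 and finishes at hour 32.
Every task is finished by hour 32, which is no later than the deadline of 33, so the schedule is feasible.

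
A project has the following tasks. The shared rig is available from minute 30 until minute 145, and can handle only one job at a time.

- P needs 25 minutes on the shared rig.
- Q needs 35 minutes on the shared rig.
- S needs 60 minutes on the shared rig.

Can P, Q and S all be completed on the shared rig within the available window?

No

The shared rig window is 145 − 30 = 115 minutes.
Running back to back, the jobs need 25 + 35 + 60 = 120 minutes on the shared rig.
Since 120 > 115, they cannot all fit.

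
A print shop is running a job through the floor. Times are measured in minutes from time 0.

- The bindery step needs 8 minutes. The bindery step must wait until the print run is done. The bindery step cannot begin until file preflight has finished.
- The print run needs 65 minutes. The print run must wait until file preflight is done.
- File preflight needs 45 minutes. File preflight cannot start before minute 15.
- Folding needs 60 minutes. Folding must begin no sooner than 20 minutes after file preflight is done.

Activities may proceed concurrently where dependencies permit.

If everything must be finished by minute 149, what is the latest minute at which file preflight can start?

The bindery step has no dependents, so it just needs to finish by minute 149. Starting by 149 − 8 = minute 141 achieves that.
The print run must finish before the bindery step (must start by minute 141). With a 65-minute duration, the print run must start by 141 − 65 = minute 76.
Folding must finish by minute 149; it takes 60 minutes, so it must start by 149 − 60 = minute 89.
File preflight must finish in time for the print run (must start by minute 76); folding (must start by minute 89, minus 20-minute gap → minute 69); the bindery step (must start by minute 141). The tightest is minute 69, so file preflight must start by 69 − 45 = minute 24.

24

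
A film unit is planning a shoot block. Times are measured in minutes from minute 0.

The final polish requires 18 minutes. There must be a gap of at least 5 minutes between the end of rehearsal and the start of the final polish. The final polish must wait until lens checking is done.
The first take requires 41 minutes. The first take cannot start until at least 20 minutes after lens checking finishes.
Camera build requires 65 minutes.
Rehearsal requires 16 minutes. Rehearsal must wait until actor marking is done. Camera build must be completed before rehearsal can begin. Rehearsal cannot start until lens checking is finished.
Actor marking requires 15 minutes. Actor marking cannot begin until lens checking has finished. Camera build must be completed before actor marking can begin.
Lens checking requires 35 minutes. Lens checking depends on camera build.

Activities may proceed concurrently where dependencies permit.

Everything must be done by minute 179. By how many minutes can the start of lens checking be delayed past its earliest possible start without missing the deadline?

18

Camera build can start immediately at minute 0; it finishes at minute 65.
Lens checking waits on camera build (finishes minute 65), so it starts at minute 65 and finishes at 65 + 35 = minute 100.

Working backward from the deadline:
To finish by minute 179, the final polish (duration 18) must start no later than minute 161.
Rehearsal feeds into the final polish (must start by minute 161, minus 5-minute gap → minute 156); so rehearsal must finish by minute 156 and therefore start by minute 140.
Actor marking must finish before rehearsal (must start by minute 140). With a 15-minute duration, actor marking must start by 140 − 15 = minute 125.
The first take must finish by minute 179; it takes 41 minutes, so it must start by 179 − 41 = minute 138.
Lens checking has several dependents: actor marking (must start by minute 125); rehearsal (must start by minute 140); the final polish (must start by minute 161); the first take (must start by minute 138, minus 20-minute gap → minute 118). The earliest of those limits is minute 118, so lens checking must start by 118 − 35 = minute 83.
So lens checking can start as early as minute 65 and as late as minute 83, giving 83 − 65 = 18 minutes of slack.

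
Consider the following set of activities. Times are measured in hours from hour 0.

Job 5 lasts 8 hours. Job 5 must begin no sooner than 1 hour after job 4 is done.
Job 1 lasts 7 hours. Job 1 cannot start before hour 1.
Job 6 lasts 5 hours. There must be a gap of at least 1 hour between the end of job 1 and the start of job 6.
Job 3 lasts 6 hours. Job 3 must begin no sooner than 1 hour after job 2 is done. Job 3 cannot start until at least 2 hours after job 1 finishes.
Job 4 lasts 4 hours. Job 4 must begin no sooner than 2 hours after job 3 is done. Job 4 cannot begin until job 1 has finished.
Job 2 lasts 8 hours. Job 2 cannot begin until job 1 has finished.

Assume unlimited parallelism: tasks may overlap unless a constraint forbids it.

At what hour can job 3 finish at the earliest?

Job 1 cannot begin until its own release at hour 1. It runs from hour 1 to 1 + 7 = hour 8.
Job 2 waits on job 1 (finishes hour 8), so it starts at hour 8 and finishes at 8 + 8 = hour 16.
Job 3 has to wait for job 2 (finishes hour 16, plus 1-hour gap → hour 17); job 1 (finishes hour 8, plus 2-hour gap → hour 10). The latest of these is hour 17, so job 3 runs hour 17 to 17 + 6 = hour 23.

23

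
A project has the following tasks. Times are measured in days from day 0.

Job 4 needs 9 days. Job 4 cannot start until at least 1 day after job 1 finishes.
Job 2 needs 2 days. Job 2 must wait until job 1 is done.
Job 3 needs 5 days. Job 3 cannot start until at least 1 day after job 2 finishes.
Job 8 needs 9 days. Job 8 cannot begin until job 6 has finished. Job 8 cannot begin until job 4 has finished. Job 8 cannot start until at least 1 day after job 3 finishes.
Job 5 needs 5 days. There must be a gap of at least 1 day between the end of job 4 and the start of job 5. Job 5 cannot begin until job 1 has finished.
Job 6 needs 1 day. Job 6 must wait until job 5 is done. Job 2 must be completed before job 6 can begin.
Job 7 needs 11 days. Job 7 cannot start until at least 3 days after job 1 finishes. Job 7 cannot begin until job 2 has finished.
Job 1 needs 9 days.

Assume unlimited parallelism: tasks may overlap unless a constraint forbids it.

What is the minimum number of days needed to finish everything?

35

Job 1 can start immediately at day 0; it finishes at day 9.
After job 1 (finishes day 9, plus 1-day gap → day 10), job 4 can start at day 10 and finishes at day 19.
For job 5: job 4 (finishes day 19, plus 1-day gap → day 20); job 1 (finishes day 9). Taking the maximum gives a start of day 20, and it finishes at 20 + 5 = day 25.
Job 2 waits on job 1 (finishes day 9), so it starts at day 9 and finishes at 9 + 2 = day 11.
Job 7 cannot start until job 1 (finishes day 9, plus 3-day gap → day 12); job 2 (finishes day 11). The controlling bound is day 12, so job 7 finishes at 12 + 11 = day 23.
Job 6 cannot start until job 5 (finishes day 25); job 2 (finishes day 11). The controlling bound is day 25, so job 6 finishes at 25 + 1 = day 26.
Job 3 cannot begin until job 2 (finishes day 11, plus 1-day gap → day 12). It runs from day 12 to 12 + 5 = day 17.
Job 8 has to wait for job 6 (finishes day 26); job 4 (finishes day 19); job 3 (finishes day 17, plus 1-day gap → day 18). The latest of these is day 26, so job 8 runs day 26 to 26 + 9 = day 35.
All tasks are finished once the last one completes. Finish times: Job 1 at 9, Job 2 at 11, Job 3 at 17, Job 4 at 19, Job 5 at 25, Job 6 at 26, Job 7 at 23, Job 8 at 35. The latest is day 35.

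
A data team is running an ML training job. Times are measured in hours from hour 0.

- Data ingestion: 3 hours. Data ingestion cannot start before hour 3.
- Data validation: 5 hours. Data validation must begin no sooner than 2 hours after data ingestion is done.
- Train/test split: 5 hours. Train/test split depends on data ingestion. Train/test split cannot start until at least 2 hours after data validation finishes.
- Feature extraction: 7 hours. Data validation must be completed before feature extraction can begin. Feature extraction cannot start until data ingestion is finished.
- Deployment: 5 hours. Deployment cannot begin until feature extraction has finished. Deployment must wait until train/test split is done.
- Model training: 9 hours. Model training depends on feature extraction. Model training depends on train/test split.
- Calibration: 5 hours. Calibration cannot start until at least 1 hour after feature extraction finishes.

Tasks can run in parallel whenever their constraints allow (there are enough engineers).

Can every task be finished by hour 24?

No

After its own release at hour 3, data ingestion can start at hour 3 and finishes at hour 6.
Data validation waits on data ingestion (finishes hour 6, plus 2-hour gap → hour 8), so it starts at hour 8 and finishes at 8 + 5 = hour 13.
Train/test split has to wait for data ingestion (finishes hour 6); data validation (finishes hour 13, plus 2-hour gap → hour 15). The latest of these is hour 15, so train/test split runs hour 15 to 15 + 5 = hour 20.
Feature extraction cannot start until data validation (finishes hour 13); data ingestion (finishes hour 6). The controlling bound is hour 13, so feature extraction finishes at 13 + 7 = hour 20.
Deployment cannot start until feature extraction (finishes hour 20); train/test split (finishes hour 20). The controlling bound is hour 20, so deployment finishes at 20 + 5 = hour 25.
After feature extraction (finishes hour 20, plus 1-hour gap → hour 21), calibration can start at hour 21 and finishes at hour 26.
For model training: feature extraction (finishes hour 20); train/test split (finishes hour 20). Taking the maximum gives a start of hour 20, and it finishes at 20 + 9 = hour 29.
The earliest everything can be done is hour 29, which is after the deadline of 24, so it is not possible.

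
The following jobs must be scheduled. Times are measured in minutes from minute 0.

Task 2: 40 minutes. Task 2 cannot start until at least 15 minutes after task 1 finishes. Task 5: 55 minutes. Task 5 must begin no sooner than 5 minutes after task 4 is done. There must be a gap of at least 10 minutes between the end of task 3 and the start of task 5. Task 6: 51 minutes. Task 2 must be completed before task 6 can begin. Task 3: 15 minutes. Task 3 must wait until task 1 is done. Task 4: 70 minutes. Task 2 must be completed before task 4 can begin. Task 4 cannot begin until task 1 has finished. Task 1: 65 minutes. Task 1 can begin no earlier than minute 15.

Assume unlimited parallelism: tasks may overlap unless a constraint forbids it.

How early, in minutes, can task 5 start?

210

Task 1 cannot begin until its own release at minute 15. It runs from minute 15 to 15 + 65 = minute 80.
Task 3 waits on task 1 (finishes minute 80), so it starts at minute 80 and finishes at 80 + 15 = minute 95.
Task 2 waits on task 1 (finishes minute 80, plus 15-minute gap → minute 95), so it starts at minute 95 and finishes at 95 + 40 = minute 135.
Task 4 cannot start until task 2 (finishes minute 135); task 1 (finishes minute 80). The controlling bound is minute 135, so task 4 finishes at 135 + 70 = minute 205.
Task 5 waits on task 4 (finishes minute 205, plus 5-minute gap → minute 210); task 3 (finishes minute 95, plus 10-minute gap → minute 105). The latest of these is minute 210, which is the earliest task 5 can start.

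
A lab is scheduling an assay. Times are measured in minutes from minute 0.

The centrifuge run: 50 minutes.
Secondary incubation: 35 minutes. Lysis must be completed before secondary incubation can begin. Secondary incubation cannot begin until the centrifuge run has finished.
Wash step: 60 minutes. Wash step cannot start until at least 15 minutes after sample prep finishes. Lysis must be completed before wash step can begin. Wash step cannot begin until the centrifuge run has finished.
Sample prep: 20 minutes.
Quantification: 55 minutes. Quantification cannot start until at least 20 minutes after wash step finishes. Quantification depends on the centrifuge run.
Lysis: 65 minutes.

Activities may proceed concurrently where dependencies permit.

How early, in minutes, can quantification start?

145

The centrifuge run can start immediately at minute 0; it finishes at minute 50.
Nothing blocks lysis, so it runs from minute 0 to minute 65.
Sample prep has no prerequisites, so it starts at minute 0 and finishes at minute 20.
Wash step cannot start until sample prep (finishes minute 20, plus 15-minute gap → minute 35); lysis (finishes minute 65); the centrifuge run (finishes minute 50). The controlling bound is minute 65, so wash step finishes at 65 + 60 = minute 125.
Quantification waits on wash step (finishes minute 125, plus 20-minute gap → minute 145); the centrifuge run (finishes minute 50). The latest of these is minute 145, which is the earliest quantification can start.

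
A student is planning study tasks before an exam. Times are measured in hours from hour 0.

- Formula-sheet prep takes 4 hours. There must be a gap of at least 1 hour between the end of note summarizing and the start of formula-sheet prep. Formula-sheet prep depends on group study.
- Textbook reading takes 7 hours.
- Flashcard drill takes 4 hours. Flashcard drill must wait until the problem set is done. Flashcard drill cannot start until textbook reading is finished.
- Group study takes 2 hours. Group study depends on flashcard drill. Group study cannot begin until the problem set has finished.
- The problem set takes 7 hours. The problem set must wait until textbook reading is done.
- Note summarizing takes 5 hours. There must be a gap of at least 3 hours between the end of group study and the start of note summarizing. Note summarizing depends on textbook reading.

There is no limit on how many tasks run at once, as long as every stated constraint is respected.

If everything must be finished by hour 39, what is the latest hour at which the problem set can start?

13

Nothing follows formula-sheet prep; the deadline of hour 39 is its only limit. It must start by 39 − 4 = hour 35.
Note summarizing must finish before formula-sheet prep (must start by hour 35, minus 1-hour gap → hour 34). With a 5-hour duration, note summarizing must start by 34 − 5 = hour 29.
Group study has several dependents: note summarizing (must start by hour 29, minus 3-hour gap → hour 26); formula-sheet prep (must start by hour 35). The earliest of those limits is hour 26, so group study must start by 26 − 2 = hour 24.
Flashcard drill must finish before group study (must start by hour 24). With a 4-hour duration, flashcard drill must start by 24 − 4 = hour 20.
The problem set has several dependents: flashcard drill (must start by hour 20); group study (must start by hour 24). The earliest of those limits is hour 20, so the problem set must start by 20 − 7 = hour 13.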